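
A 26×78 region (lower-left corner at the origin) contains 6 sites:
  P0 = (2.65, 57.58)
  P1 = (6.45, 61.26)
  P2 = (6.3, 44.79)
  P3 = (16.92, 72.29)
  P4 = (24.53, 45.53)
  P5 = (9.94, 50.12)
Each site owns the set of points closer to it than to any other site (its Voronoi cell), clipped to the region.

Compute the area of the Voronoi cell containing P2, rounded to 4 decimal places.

Area of P2's cell: 772.1652

1. box [0,26]×[0,78]: [(0, 0) (26, 0) (26, 78) (0, 78)]
2. ⊥bis P2·P0 via (4.475,51.185): [(0, 49.9079) (0, 0) (26, 0) (26, 57.3278)]  |A|=1394.0643
3. ⊥bis P2·P1 via (6.375,53.025): [(10.7819, 52.9849) (0, 49.9079) (0, 0) (26, 0) (26, 52.8463)]  |A|=1359.9642
4. ⊥bis P2·P3 via (11.61,58.54): [(10.7819, 52.9849) (0, 49.9079) (0, 0) (26, 0) (26, 52.8463)]  |A|=1359.9642
5. ⊥bis P2·P4 via (15.415,45.16): [(15.099, 52.9455) (10.7819, 52.9849) (0, 49.9079) (0, 0) (17.2482, 0)]  |A|=840.2391
6. ⊥bis P2·P5 via (8.12,47.455): [(15.5272, 42.3964) (3.1937, 50.8193) (0, 49.9079) (0, 0) (17.2482, 0)]  |A|=772.1652
7. canonical 5-gon: [(15.5272, 42.3964) (3.1937, 50.8193) (0, 49.9079) (0, 0) (17.2482, 0)]
8. shoelace: 772.1652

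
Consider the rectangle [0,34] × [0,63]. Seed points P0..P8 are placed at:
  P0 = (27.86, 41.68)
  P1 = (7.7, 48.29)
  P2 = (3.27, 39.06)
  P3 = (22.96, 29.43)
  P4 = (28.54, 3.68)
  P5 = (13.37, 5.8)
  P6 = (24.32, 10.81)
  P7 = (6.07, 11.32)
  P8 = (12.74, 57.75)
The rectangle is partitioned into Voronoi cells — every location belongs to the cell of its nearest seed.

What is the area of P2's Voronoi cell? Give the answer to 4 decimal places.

1. box [0,34]×[0,63]: [(0, 0) (34, 0) (34, 63) (0, 63)]
2. ⊥bis P2·P0 via (15.565,40.37): [(0, 0) (19.8663, 0) (13.1538, 63) (0, 63)]  |A|=1040.1347
3. ⊥bis P2·P1 via (5.485,43.675): [(0, 46.3076) (0, 0) (19.8663, 0) (15.7371, 38.7544)]  |A|=749.328
4. ⊥bis P2·P3 via (13.115,34.245): [(15.3997, 38.9164) (0, 46.3076) (0, 7.4294)]  |A|=299.3558
5. ⊥bis P2·P4 via (15.905,21.37): [(1.9397, 11.3953) (15.3997, 38.9164) (0, 46.3076) (0, 10.0099)]  |A|=296.8531
6. ⊥bis P2·P5 via (8.32,22.43): [(7.165, 22.0793) (15.3997, 38.9164) (0, 46.3076) (0, 19.9035)]  |A|=254.6675
7. ⊥bis P2·P6 via (13.795,24.935): [(7.165, 22.0793) (15.3997, 38.9164) (0, 46.3076) (0, 19.9035)]  |A|=254.6675
8. ⊥bis P2·P7 via (4.67,25.19): [(8.8949, 25.6165) (15.3997, 38.9164) (0, 46.3076) (0, 24.7186)]  |A|=222.4624
9. ⊥bis P2·P8 via (8.005,48.405): [(8.8949, 25.6165) (15.3997, 38.9164) (0, 46.3076) (0, 24.7186)]  |A|=222.4624
10. canonical 4-gon: [(8.8949, 25.6165) (15.3997, 38.9164) (0, 46.3076) (0, 24.7186)]
11. shoelace: 222.4624

Area of P2's cell: 222.4624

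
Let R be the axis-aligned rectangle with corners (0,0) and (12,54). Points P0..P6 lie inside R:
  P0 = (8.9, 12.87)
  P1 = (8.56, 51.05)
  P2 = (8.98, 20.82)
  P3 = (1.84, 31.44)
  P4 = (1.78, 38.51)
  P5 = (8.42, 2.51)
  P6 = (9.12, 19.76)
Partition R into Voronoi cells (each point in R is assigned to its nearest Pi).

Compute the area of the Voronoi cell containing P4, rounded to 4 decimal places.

1. box [0,12]×[0,54]: [(0, 0) (12, 0) (12, 54) (0, 54)]
2. ⊥bis P4·P0 via (5.34,25.69): [(0, 24.2071) (12, 27.5394) (12, 54) (0, 54)]  |A|=337.5207
3. ⊥bis P4·P1 via (5.17,44.78): [(0, 47.5753) (0, 24.2071) (12, 27.5394) (12, 41.0872)]  |A|=221.4956
4. ⊥bis P4·P2 via (5.38,29.665): [(0, 47.5753) (0, 27.4753) (12, 32.3594) (12, 41.0872)]  |A|=172.9668
5. ⊥bis P4·P3 via (1.81,34.975): [(0, 47.5753) (0, 34.9596) (12, 35.0615) (12, 41.0872)]  |A|=111.8482
6. ⊥bis P4·P5 via (5.1,20.51): [(0, 47.5753) (0, 34.9596) (12, 35.0615) (12, 41.0872)]  |A|=111.8482
7. ⊥bis P4·P6 via (5.45,29.135): [(0, 47.5753) (0, 34.9596) (12, 35.0615) (12, 41.0872)]  |A|=111.8482
8. canonical 4-gon: [(0, 47.5753) (0, 34.9596) (12, 35.0615) (12, 41.0872)]
9. shoelace: 111.8482

Area of P4's cell: 111.8482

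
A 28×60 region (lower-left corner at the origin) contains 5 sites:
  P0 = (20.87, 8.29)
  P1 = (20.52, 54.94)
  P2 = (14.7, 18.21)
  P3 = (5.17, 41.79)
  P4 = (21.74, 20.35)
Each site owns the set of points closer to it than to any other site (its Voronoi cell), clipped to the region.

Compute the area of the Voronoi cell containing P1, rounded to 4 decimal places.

1. box [0,28]×[0,60]: [(0, 0) (28, 0) (28, 60) (0, 60)]
2. ⊥bis P1·P0 via (20.695,31.615): [(0, 31.4597) (28, 31.6698) (28, 60) (0, 60)]  |A|=796.1865
3. ⊥bis P1·P2 via (17.61,36.575): [(0, 39.3654) (28, 34.9287) (28, 60) (0, 60)]  |A|=639.8835
4. ⊥bis P1·P3 via (12.845,48.365): [(23.7832, 35.5968) (28, 34.9287) (28, 60) (2.8776, 60)]  |A|=359.394
5. ⊥bis P1·P4 via (21.13,37.645): [(22.0022, 37.6758) (28, 37.8873) (28, 60) (2.8776, 60)]  |A|=346.7331
6. canonical 4-gon: [(22.0022, 37.6758) (28, 37.8873) (28, 60) (2.8776, 60)]
7. shoelace: 346.7331

Area of P1's cell: 346.7331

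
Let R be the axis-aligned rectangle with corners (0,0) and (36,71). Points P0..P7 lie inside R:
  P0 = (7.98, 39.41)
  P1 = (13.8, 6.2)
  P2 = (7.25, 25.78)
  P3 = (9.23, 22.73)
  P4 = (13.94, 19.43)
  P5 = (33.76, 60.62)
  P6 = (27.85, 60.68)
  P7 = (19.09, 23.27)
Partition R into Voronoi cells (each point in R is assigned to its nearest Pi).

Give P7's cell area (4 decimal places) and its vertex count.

1. box [0,36]×[0,71]: [(0, 0) (36, 0) (36, 71) (0, 71)]
2. ⊥bis P7·P0 via (13.535,31.34): [(0, 22.0232) (0, 0) (36, 0) (36, 46.8038)]  |A|=1238.8857
3. ⊥bis P7·P1 via (16.445,14.735): [(0, 22.0232) (0, 19.8313) (36, 8.6749) (36, 46.8038)]  |A|=725.7739
4. ⊥bis P7·P2 via (13.17,24.525): [(14.7992, 32.2102) (11.4244, 16.2909) (36, 8.6749) (36, 46.8038)]  |A|=612.6463
5. ⊥bis P7·P3 via (14.16,23): [(14.7992, 32.2102) (13.8904, 27.9231) (14.581, 15.3127) (36, 8.6749) (36, 46.8038)]  |A|=593.0811
6. ⊥bis P7·P4 via (16.515,21.35): [(14.7992, 32.2102) (13.8904, 27.9231) (14.0708, 24.628) (22.9506, 12.7189) (36, 8.6749) (36, 46.8038)]  |A|=554.76
7. ⊥bis P7·P5 via (26.425,41.945): [(28.0272, 41.3157) (14.7992, 32.2102) (13.8904, 27.9231) (14.0708, 24.628) (22.9506, 12.7189) (36, 8.6749) (36, 38.1842)]  |A|=520.3987
8. ⊥bis P7·P6 via (23.47,41.975): [(30.5985, 40.3058) (27.5851, 41.0114) (14.7992, 32.2102) (13.8904, 27.9231) (14.0708, 24.628) (22.9506, 12.7189) (36, 8.6749) (36, 38.1842)]  |A|=519.7842
9. canonical 8-gon: [(30.5985, 40.3058) (27.5851, 41.0114) (14.7992, 32.2102) (13.8904, 27.9231) (14.0708, 24.628) (22.9506, 12.7189) (36, 8.6749) (36, 38.1842)]
10. shoelace: 519.7842

Area of P7's cell: 519.7842 (8 vertices)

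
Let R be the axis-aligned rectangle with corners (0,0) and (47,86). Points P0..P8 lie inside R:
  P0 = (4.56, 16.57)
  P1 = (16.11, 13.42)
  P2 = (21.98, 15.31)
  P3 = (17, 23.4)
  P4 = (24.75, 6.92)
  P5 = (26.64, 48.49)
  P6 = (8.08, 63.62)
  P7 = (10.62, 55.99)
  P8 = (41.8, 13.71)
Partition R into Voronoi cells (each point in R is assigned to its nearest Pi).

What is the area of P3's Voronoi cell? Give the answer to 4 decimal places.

1. box [0,47]×[0,86]: [(0, 0) (47, 0) (47, 86) (0, 86)]
2. ⊥bis P3·P0 via (10.78,19.985): [(0, 39.6194) (21.7525, 0) (47, 0) (47, 86) (0, 86)]  |A|=3611.0897
3. ⊥bis P3·P1 via (16.555,18.41): [(0, 39.6194) (11.3919, 18.8704) (47, 15.695) (47, 86) (0, 86)]  |A|=3093.4401
4. ⊥bis P3·P2 via (19.49,19.355): [(0, 39.6194) (11.3919, 18.8704) (17.7777, 18.301) (47, 36.2895) (47, 86) (0, 86)]  |A|=2792.531
5. ⊥bis P3·P4 via (20.875,15.16): [(0, 39.6194) (11.3919, 18.8704) (17.7777, 18.301) (47, 36.2895) (47, 86) (0, 86)]  |A|=2792.531
6. ⊥bis P3·P5 via (21.82,35.945): [(0, 44.3286) (0, 39.6194) (11.3919, 18.8704) (17.7777, 18.301) (36.9789, 30.1207)]  |A|=459.8093
7. ⊥bis P3·P6 via (12.54,43.51): [(5.9402, 42.0463) (0, 40.7289) (0, 39.6194) (11.3919, 18.8704) (17.7777, 18.301) (36.9789, 30.1207)]  |A|=449.1177
8. ⊥bis P3·P7 via (13.81,39.695): [(12.6506, 39.468) (1.3028, 37.2465) (11.3919, 18.8704) (17.7777, 18.301) (36.9789, 30.1207)]  |A|=415.1115
9. ⊥bis P3·P8 via (29.4,18.555): [(34.3184, 31.1429) (12.6506, 39.468) (1.3028, 37.2465) (11.3919, 18.8704) (17.7777, 18.301) (32.95, 27.6406)]  |A|=409.7533
10. canonical 6-gon: [(34.3184, 31.1429) (12.6506, 39.468) (1.3028, 37.2465) (11.3919, 18.8704) (17.7777, 18.301) (32.95, 27.6406)]
11. shoelace: 409.7533

Area of P3's cell: 409.7533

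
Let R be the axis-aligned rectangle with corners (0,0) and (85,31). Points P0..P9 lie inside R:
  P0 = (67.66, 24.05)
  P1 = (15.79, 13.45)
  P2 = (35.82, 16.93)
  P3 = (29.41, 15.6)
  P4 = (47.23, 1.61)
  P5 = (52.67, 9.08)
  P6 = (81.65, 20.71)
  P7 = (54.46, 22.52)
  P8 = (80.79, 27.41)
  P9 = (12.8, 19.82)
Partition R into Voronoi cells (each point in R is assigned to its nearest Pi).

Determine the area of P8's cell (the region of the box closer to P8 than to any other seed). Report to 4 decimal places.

1. box [0,85]×[0,31]: [(0, 0) (85, 0) (85, 31) (0, 31)]
2. ⊥bis P8·P0 via (74.225,25.73): [(80.8094, 0) (85, 0) (85, 31) (72.8764, 31)]  |A|=252.8706
3. ⊥bis P8·P1 via (48.29,20.43): [(80.8094, 0) (85, 0) (85, 31) (72.8764, 31)]  |A|=252.8706
4. ⊥bis P8·P2 via (58.305,22.17): [(80.8094, 0) (85, 0) (85, 31) (72.8764, 31)]  |A|=252.8706
5. ⊥bis P8·P3 via (55.1,21.505): [(80.8094, 0) (85, 0) (85, 31) (72.8764, 31)]  |A|=252.8706
6. ⊥bis P8·P4 via (64.01,14.51): [(80.8094, 0) (85, 0) (85, 31) (72.8764, 31)]  |A|=252.8706
7. ⊥bis P8·P5 via (66.73,18.245): [(80.8094, 0) (85, 0) (85, 31) (72.8764, 31)]  |A|=252.8706
8. ⊥bis P8·P6 via (81.22,24.06): [(74.8612, 23.2438) (85, 24.5452) (85, 31) (72.8764, 31)]  |A|=79.7385
9. ⊥bis P8·P7 via (67.625,24.965): [(74.8612, 23.2438) (85, 24.5452) (85, 31) (72.8764, 31)]  |A|=79.7385
10. ⊥bis P8·P9 via (46.795,23.615): [(74.8612, 23.2438) (85, 24.5452) (85, 31) (72.8764, 31)]  |A|=79.7385
11. canonical 4-gon: [(74.8612, 23.2438) (85, 24.5452) (85, 31) (72.8764, 31)]
12. shoelace: 79.7385

Area of P8's cell: 79.7385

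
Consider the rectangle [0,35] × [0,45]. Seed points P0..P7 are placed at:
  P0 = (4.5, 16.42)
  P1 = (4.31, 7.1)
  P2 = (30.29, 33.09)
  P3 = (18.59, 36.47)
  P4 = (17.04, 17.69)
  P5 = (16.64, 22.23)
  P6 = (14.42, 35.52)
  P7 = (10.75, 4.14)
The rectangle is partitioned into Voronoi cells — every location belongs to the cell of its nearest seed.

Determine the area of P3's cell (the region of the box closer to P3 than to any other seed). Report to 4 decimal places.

Area of P3's cell: 141.0261

1. box [0,35]×[0,45]: [(0, 0) (35, 0) (35, 45) (0, 45)]
2. ⊥bis P3·P0 via (11.545,26.445): [(0, 34.5582) (35, 9.9622) (35, 45) (0, 45)]  |A|=795.8942
3. ⊥bis P3·P1 via (11.45,21.785): [(0, 34.5582) (33.2793, 11.1714) (35, 10.3347) (35, 45) (0, 45)]  |A|=795.5737
4. ⊥bis P3·P2 via (24.44,34.78): [(0, 34.5582) (20.2624, 20.3189) (27.3924, 45) (0, 45)]  |A|=443.8254
5. ⊥bis P3·P4 via (17.815,27.08): [(0, 34.5582) (9.6868, 27.7509) (22.1131, 26.7253) (27.3924, 45) (0, 45)]  |A|=403.0729
6. ⊥bis P3·P5 via (17.615,29.35): [(0, 34.5582) (4.9416, 31.0855) (22.6713, 28.6576) (27.3924, 45) (0, 45)]  |A|=366.9802
7. ⊥bis P3·P6 via (16.505,35.995): [(18.0319, 29.2929) (22.6713, 28.6576) (27.3924, 45) (14.4535, 45)]  |A|=141.0261
8. ⊥bis P3·P7 via (14.67,20.305): [(18.0319, 29.2929) (22.6713, 28.6576) (27.3924, 45) (14.4535, 45)]  |A|=141.0261
9. canonical 4-gon: [(18.0319, 29.2929) (22.6713, 28.6576) (27.3924, 45) (14.4535, 45)]
10. shoelace: 141.0261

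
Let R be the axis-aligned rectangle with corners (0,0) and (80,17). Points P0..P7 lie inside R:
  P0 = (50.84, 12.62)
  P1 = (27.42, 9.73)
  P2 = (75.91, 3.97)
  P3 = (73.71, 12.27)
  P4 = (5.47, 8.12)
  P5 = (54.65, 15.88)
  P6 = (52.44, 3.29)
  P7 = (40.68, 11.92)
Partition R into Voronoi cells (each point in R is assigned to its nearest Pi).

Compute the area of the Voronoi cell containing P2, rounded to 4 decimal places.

1. box [0,80]×[0,17]: [(0, 0) (80, 0) (80, 17) (0, 17)]
2. ⊥bis P2·P0 via (63.375,8.295): [(60.5129, 0) (80, 0) (80, 17) (66.3785, 17)]  |A|=281.4226
3. ⊥bis P2·P1 via (51.665,6.85): [(60.5129, 0) (80, 0) (80, 17) (66.3785, 17)]  |A|=281.4226
4. ⊥bis P2·P3 via (74.81,8.12): [(62.1575, 4.7663) (60.5129, 0) (80, 0) (80, 9.4957)]  |A|=131.154
5. ⊥bis P2·P4 via (40.69,6.045): [(62.1575, 4.7663) (60.5129, 0) (80, 0) (80, 9.4957)]  |A|=131.154
6. ⊥bis P2·P5 via (65.28,9.925): [(62.4306, 4.8387) (61.7845, 3.6854) (60.5129, 0) (80, 0) (80, 9.4957)]  |A|=131.0199
7. ⊥bis P2·P6 via (64.175,3.63): [(64.127, 5.2883) (64.2802, 0) (80, 0) (80, 9.4957)]  |A|=116.9285
8. ⊥bis P2·P7 via (58.295,7.945): [(64.127, 5.2883) (64.2802, 0) (80, 0) (80, 9.4957)]  |A|=116.9285
9. canonical 4-gon: [(64.127, 5.2883) (64.2802, 0) (80, 0) (80, 9.4957)]
10. shoelace: 116.9285

Area of P2's cell: 116.9285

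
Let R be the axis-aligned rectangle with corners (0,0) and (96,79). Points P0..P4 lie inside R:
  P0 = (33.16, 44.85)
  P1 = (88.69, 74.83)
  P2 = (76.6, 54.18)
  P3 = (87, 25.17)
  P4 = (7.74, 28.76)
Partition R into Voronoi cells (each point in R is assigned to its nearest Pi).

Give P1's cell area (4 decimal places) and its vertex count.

Area of P1's cell: 425.2241 (3 vertices)

1. box [0,96]×[0,79]: [(0, 0) (96, 0) (96, 79) (0, 79)]
2. ⊥bis P1·P0 via (60.925,59.84): [(93.2319, 0) (96, 0) (96, 79) (50.5807, 79)]  |A|=1903.4
3. ⊥bis P1·P2 via (82.645,64.505): [(96, 56.686) (96, 79) (57.8872, 79)]  |A|=425.2241
4. ⊥bis P1·P3 via (87.845,50): [(96, 56.686) (96, 79) (57.8872, 79)]  |A|=425.2241
5. ⊥bis P1·P4 via (48.215,51.795): [(96, 56.686) (96, 79) (57.8872, 79)]  |A|=425.2241
6. canonical 3-gon: [(96, 56.686) (96, 79) (57.8872, 79)]
7. shoelace: 425.2241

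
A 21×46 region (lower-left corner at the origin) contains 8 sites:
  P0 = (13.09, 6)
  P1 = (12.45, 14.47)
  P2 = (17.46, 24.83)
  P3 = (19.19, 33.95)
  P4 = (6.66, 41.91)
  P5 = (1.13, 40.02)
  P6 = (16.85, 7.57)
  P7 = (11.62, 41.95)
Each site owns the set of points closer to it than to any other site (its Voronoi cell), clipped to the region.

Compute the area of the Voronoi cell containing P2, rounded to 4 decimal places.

Area of P2's cell: 153.5817

1. box [0,21]×[0,46]: [(0, 0) (21, 0) (21, 46) (0, 46)]
2. ⊥bis P2·P0 via (15.275,15.415): [(0, 18.96) (21, 14.0864) (21, 46) (0, 46)]  |A|=619.0135
3. ⊥bis P2·P1 via (14.955,19.65): [(0, 26.8821) (21, 16.7267) (21, 46) (0, 46)]  |A|=508.1077
4. ⊥bis P2·P3 via (18.325,29.39): [(0, 32.8661) (0, 26.8821) (21, 16.7267) (21, 28.8826)]  |A|=190.469
5. ⊥bis P2·P4 via (12.06,33.37): [(8.664, 31.2226) (1.0197, 26.389) (21, 16.7267) (21, 28.8826)]  |A|=160.1972
6. ⊥bis P2·P5 via (9.295,32.425): [(8.664, 31.2226) (7.4804, 30.4743) (2.8548, 25.5015) (21, 16.7267) (21, 28.8826)]  |A|=153.5817
7. ⊥bis P2·P6 via (17.155,16.2): [(8.664, 31.2226) (7.4804, 30.4743) (2.8548, 25.5015) (21, 16.7267) (21, 28.8826)]  |A|=153.5817
8. ⊥bis P2·P7 via (14.54,33.39): [(8.664, 31.2226) (7.4804, 30.4743) (2.8548, 25.5015) (21, 16.7267) (21, 28.8826)]  |A|=153.5817
9. canonical 5-gon: [(8.664, 31.2226) (7.4804, 30.4743) (2.8548, 25.5015) (21, 16.7267) (21, 28.8826)]
10. shoelace: 153.5817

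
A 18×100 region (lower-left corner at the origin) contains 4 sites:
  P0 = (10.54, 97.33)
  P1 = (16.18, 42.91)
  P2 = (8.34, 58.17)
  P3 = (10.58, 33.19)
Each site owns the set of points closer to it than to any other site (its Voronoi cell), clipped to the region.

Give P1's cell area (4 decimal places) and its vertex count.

Area of P1's cell: 150.3065 (3 vertices)

1. box [0,18]×[0,100]: [(0, 0) (18, 0) (18, 100) (0, 100)]
2. ⊥bis P1·P0 via (13.36,70.12): [(0, 68.7354) (0, 0) (18, 0) (18, 70.6009)]  |A|=1254.0265
3. ⊥bis P1·P2 via (12.26,50.54): [(0, 44.2413) (0, 0) (18, 0) (18, 53.489)]  |A|=879.5725
4. ⊥bis P1·P3 via (13.38,38.05): [(1.3922, 44.9565) (18, 35.3883) (18, 53.489)]  |A|=150.3065
5. canonical 3-gon: [(1.3922, 44.9565) (18, 35.3883) (18, 53.489)]
6. shoelace: 150.3065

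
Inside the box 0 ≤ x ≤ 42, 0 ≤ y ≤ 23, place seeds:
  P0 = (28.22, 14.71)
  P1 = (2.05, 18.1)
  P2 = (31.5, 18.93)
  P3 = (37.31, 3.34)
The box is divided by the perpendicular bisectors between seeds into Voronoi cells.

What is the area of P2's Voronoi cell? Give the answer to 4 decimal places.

Area of P2's cell: 138.0364

1. box [0,42]×[0,23]: [(0, 0) (42, 0) (42, 23) (0, 23)]
2. ⊥bis P2·P0 via (29.86,16.82): [(42, 7.3842) (42, 23) (21.9089, 23)]  |A|=156.8696
3. ⊥bis P2·P1 via (16.775,18.515): [(42, 7.3842) (42, 23) (21.9089, 23)]  |A|=156.8696
4. ⊥bis P2·P3 via (34.405,11.135): [(36.2768, 11.8326) (42, 13.9655) (42, 23) (21.9089, 23)]  |A|=138.0364
5. canonical 4-gon: [(36.2768, 11.8326) (42, 13.9655) (42, 23) (21.9089, 23)]
6. shoelace: 138.0364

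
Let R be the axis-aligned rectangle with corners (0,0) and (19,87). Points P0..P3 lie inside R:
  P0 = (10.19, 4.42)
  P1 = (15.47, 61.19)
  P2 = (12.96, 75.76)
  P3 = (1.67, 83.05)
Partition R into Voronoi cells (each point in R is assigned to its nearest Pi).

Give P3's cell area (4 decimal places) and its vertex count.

Area of P3's cell: 115.6156 (3 vertices)

1. box [0,19]×[0,87]: [(0, 0) (19, 0) (19, 87) (0, 87)]
2. ⊥bis P3·P0 via (5.93,43.735): [(0, 43.0925) (19, 45.1512) (19, 87) (0, 87)]  |A|=814.6852
3. ⊥bis P3·P1 via (8.57,72.12): [(0, 66.7098) (19, 78.7044) (19, 87) (0, 87)]  |A|=271.5651
4. ⊥bis P3·P2 via (7.315,79.405): [(0, 68.0763) (12.2191, 87) (0, 87)]  |A|=115.6156
5. canonical 3-gon: [(0, 68.0763) (12.2191, 87) (0, 87)]
6. shoelace: 115.6156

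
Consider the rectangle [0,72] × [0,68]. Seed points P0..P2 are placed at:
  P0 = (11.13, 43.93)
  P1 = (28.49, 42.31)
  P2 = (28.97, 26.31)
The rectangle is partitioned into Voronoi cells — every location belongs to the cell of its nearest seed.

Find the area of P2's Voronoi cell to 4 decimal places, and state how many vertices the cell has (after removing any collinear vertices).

Area of P2's cell: 2309.4208 (5 vertices)

1. box [0,72]×[0,68]: [(0, 0) (72, 0) (72, 68) (0, 68)]
2. ⊥bis P2·P0 via (20.05,35.12): [(0, 14.8197) (0, 0) (72, 0) (72, 68) (52.5245, 68)]  |A|=3499.3638
3. ⊥bis P2·P1 via (28.73,34.31): [(18.9605, 34.0169) (0, 14.8197) (0, 0) (72, 0) (72, 35.6081)]  |A|=2309.4208
4. canonical 5-gon: [(18.9605, 34.0169) (0, 14.8197) (0, 0) (72, 0) (72, 35.6081)]
5. shoelace: 2309.4208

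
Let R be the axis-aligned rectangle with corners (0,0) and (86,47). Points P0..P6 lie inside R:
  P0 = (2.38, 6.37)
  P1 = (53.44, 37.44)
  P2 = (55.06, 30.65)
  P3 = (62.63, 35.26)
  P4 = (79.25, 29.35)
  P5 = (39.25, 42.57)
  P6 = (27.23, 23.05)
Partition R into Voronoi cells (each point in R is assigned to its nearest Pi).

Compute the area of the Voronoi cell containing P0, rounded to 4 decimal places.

1. box [0,86]×[0,47]: [(0, 0) (86, 0) (86, 47) (0, 47)]
2. ⊥bis P0·P1 via (27.91,21.905): [(0, 0) (41.2392, 0) (12.6397, 47) (0, 47)]  |A|=1266.1538
3. ⊥bis P0·P2 via (28.72,18.51): [(0, 0) (37.2512, 0) (24.7986, 27.0183) (12.6397, 47) (0, 47)]  |A|=1212.2793
4. ⊥bis P0·P3 via (32.505,20.815): [(0, 0) (37.2512, 0) (24.7986, 27.0183) (12.6397, 47) (0, 47)]  |A|=1212.2793
5. ⊥bis P0·P4 via (40.815,17.86): [(0, 0) (37.2512, 0) (24.7986, 27.0183) (12.6397, 47) (0, 47)]  |A|=1212.2793
6. ⊥bis P0·P5 via (20.815,24.47): [(0, 45.6702) (0, 0) (37.2512, 0) (30.5367, 14.5684)]  |A|=968.6537
7. ⊥bis P0·P6 via (14.805,14.71): [(0, 36.7666) (0, 0) (24.6788, 0)]  |A|=453.6771
8. canonical 3-gon: [(0, 36.7666) (0, 0) (24.6788, 0)]
9. shoelace: 453.6771

Area of P0's cell: 453.6771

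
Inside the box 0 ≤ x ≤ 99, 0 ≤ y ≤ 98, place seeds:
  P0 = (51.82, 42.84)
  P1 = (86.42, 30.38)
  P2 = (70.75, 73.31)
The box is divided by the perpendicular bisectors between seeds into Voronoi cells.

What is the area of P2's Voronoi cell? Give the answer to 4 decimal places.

1. box [0,99]×[0,98]: [(0, 0) (99, 0) (99, 98) (0, 98)]
2. ⊥bis P2·P0 via (61.285,58.075): [(0, 96.1493) (99, 34.6439) (99, 98) (0, 98)]  |A|=3227.7337
3. ⊥bis P2·P1 via (78.585,51.845): [(0, 96.1493) (74.0042, 50.173) (99, 59.2967) (99, 98) (0, 98)]  |A|=2919.6257
4. canonical 5-gon: [(0, 96.1493) (74.0042, 50.173) (99, 59.2967) (99, 98) (0, 98)]
5. shoelace: 2919.6257

Area of P2's cell: 2919.6257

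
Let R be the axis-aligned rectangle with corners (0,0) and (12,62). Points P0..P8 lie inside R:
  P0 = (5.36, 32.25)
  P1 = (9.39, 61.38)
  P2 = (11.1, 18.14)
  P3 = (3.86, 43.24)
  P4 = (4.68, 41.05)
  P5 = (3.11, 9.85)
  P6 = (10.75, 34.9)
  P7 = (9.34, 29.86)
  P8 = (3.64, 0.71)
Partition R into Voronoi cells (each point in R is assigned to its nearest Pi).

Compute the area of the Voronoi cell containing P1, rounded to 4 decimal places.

Area of P1's cell: 113.9936

1. box [0,12]×[0,62]: [(0, 0) (12, 0) (12, 62) (0, 62)]
2. ⊥bis P1·P0 via (7.375,46.815): [(0, 47.8353) (12, 46.1752) (12, 62) (0, 62)]  |A|=179.9373
3. ⊥bis P1·P2 via (10.245,39.76): [(0, 47.8353) (12, 46.1752) (12, 62) (0, 62)]  |A|=179.9373
4. ⊥bis P1·P3 via (6.625,52.31): [(0, 54.3296) (12, 50.6714) (12, 62) (0, 62)]  |A|=113.9936
5. ⊥bis P1·P4 via (7.035,51.215): [(0, 54.3296) (12, 50.6714) (12, 62) (0, 62)]  |A|=113.9936
6. ⊥bis P1·P5 via (6.25,35.615): [(0, 54.3296) (12, 50.6714) (12, 62) (0, 62)]  |A|=113.9936
7. ⊥bis P1·P6 via (10.07,48.14): [(0, 54.3296) (12, 50.6714) (12, 62) (0, 62)]  |A|=113.9936
8. ⊥bis P1·P7 via (9.365,45.62): [(0, 54.3296) (12, 50.6714) (12, 62) (0, 62)]  |A|=113.9936
9. ⊥bis P1·P8 via (6.515,31.045): [(0, 54.3296) (12, 50.6714) (12, 62) (0, 62)]  |A|=113.9936
10. canonical 4-gon: [(0, 54.3296) (12, 50.6714) (12, 62) (0, 62)]
11. shoelace: 113.9936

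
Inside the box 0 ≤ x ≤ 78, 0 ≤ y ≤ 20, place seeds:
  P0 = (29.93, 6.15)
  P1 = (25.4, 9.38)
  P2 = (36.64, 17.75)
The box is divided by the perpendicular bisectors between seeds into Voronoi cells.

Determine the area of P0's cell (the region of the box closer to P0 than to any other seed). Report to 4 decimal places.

Area of P0's cell: 207.2696

1. box [0,78]×[0,20]: [(0, 0) (78, 0) (78, 20) (0, 20)]
2. ⊥bis P0·P1 via (27.665,7.765): [(22.1284, 0) (78, 0) (78, 20) (36.3889, 20)]  |A|=974.8278
3. ⊥bis P0·P2 via (33.285,11.95): [(31.4187, 13.0295) (22.1284, 0) (53.9437, 0)]  |A|=207.2696
4. canonical 3-gon: [(31.4187, 13.0295) (22.1284, 0) (53.9437, 0)]
5. shoelace: 207.2696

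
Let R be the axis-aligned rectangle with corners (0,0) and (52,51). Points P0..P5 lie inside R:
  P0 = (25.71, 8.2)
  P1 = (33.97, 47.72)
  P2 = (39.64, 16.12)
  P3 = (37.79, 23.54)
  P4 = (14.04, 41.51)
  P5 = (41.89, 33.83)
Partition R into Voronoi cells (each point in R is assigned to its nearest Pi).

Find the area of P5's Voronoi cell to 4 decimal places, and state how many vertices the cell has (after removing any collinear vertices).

1. box [0,52]×[0,51]: [(0, 0) (52, 0) (52, 51) (0, 51)]
2. ⊥bis P5·P0 via (33.8,21.015): [(0, 42.3527) (52, 9.5255) (52, 51) (0, 51)]  |A|=1303.1682
3. ⊥bis P5·P1 via (37.93,40.775): [(19.3137, 30.1601) (52, 9.5255) (52, 48.7976)]  |A|=641.8307
4. ⊥bis P5·P2 via (40.765,24.975): [(19.3137, 30.1601) (24.1918, 27.0806) (52, 23.5476) (52, 48.7976)]  |A|=446.8656
5. ⊥bis P5·P3 via (39.84,28.685): [(26.2342, 34.1061) (52, 23.8399) (52, 48.7976)]  |A|=321.5273
6. ⊥bis P5·P4 via (27.965,37.67): [(27.1218, 34.6122) (26.9082, 33.8376) (52, 23.8399) (52, 48.7976)]  |A|=321.2377
7. canonical 4-gon: [(27.1218, 34.6122) (26.9082, 33.8376) (52, 23.8399) (52, 48.7976)]
8. shoelace: 321.2377

Area of P5's cell: 321.2377 (4 vertices)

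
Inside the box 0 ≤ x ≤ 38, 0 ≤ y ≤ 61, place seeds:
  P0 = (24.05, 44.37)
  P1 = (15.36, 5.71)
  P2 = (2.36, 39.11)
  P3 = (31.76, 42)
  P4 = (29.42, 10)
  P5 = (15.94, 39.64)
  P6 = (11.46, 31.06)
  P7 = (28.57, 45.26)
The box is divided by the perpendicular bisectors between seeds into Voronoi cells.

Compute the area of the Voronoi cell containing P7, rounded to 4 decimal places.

Area of P7's cell: 204.0529

1. box [0,38]×[0,61]: [(0, 0) (38, 0) (38, 61) (0, 61)]
2. ⊥bis P7·P0 via (26.31,44.815): [(35.1342, 0) (38, 0) (38, 61) (23.1231, 61)]  |A|=541.1516
3. ⊥bis P7·P1 via (21.965,25.485): [(30.6899, 22.5708) (38, 20.1292) (38, 61) (23.1231, 61)]  |A|=435.2371
4. ⊥bis P7·P2 via (15.465,42.185): [(30.6899, 22.5708) (38, 20.1292) (38, 61) (23.1231, 61)]  |A|=435.2371
5. ⊥bis P7·P3 via (30.165,43.63): [(27.1284, 40.6586) (38, 51.2968) (38, 61) (23.1231, 61)]  |A|=204.0529
6. ⊥bis P7·P4 via (28.995,27.63): [(27.1284, 40.6586) (38, 51.2968) (38, 61) (23.1231, 61)]  |A|=204.0529
7. ⊥bis P7·P5 via (22.255,42.45): [(27.1284, 40.6586) (38, 51.2968) (38, 61) (23.1231, 61)]  |A|=204.0529
8. ⊥bis P7·P6 via (20.015,38.16): [(27.1284, 40.6586) (38, 51.2968) (38, 61) (23.1231, 61)]  |A|=204.0529
9. canonical 4-gon: [(27.1284, 40.6586) (38, 51.2968) (38, 61) (23.1231, 61)]
10. shoelace: 204.0529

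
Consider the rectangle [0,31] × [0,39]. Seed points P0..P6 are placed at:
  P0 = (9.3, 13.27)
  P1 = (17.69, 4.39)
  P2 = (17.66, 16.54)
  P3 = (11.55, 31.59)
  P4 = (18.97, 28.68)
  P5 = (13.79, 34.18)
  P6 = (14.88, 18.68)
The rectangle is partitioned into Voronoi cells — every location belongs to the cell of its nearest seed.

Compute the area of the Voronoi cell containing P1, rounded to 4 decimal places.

Area of P1's cell: 223.2482

1. box [0,31]×[0,39]: [(0, 0) (31, 0) (31, 39) (0, 39)]
2. ⊥bis P1·P0 via (13.495,8.83): [(4.1493, 0) (31, 0) (31, 25.3691)]  |A|=340.5886
3. ⊥bis P1·P2 via (17.675,10.465): [(15.2191, 10.4589) (4.1493, 0) (31, 0) (31, 10.4979)]  |A|=223.2482
4. ⊥bis P1·P3 via (14.62,17.99): [(15.2191, 10.4589) (4.1493, 0) (31, 0) (31, 10.4979)]  |A|=223.2482
5. ⊥bis P1·P4 via (18.33,16.535): [(15.2191, 10.4589) (4.1493, 0) (31, 0) (31, 10.4979)]  |A|=223.2482
6. ⊥bis P1·P5 via (15.74,19.285): [(15.2191, 10.4589) (4.1493, 0) (31, 0) (31, 10.4979)]  |A|=223.2482
7. ⊥bis P1·P6 via (16.285,11.535): [(15.2191, 10.4589) (4.1493, 0) (31, 0) (31, 10.4979)]  |A|=223.2482
8. canonical 4-gon: [(15.2191, 10.4589) (4.1493, 0) (31, 0) (31, 10.4979)]
9. shoelace: 223.2482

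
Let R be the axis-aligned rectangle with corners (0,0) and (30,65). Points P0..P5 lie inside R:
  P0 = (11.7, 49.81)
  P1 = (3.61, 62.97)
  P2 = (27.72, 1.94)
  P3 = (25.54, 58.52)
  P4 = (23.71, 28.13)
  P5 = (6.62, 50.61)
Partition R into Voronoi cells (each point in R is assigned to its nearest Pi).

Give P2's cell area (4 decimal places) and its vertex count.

1. box [0,30]×[0,65]: [(0, 0) (30, 0) (30, 65) (0, 65)]
2. ⊥bis P2·P0 via (19.71,25.875): [(0, 19.2789) (0, 0) (30, 0) (30, 29.3186)]  |A|=728.9631
3. ⊥bis P2·P1 via (15.665,32.455): [(0, 19.2789) (0, 0) (30, 0) (30, 29.3186)]  |A|=728.9631
4. ⊥bis P2·P3 via (26.63,30.23): [(0, 19.2789) (0, 0) (30, 0) (30, 29.3186)]  |A|=728.9631
5. ⊥bis P2·P4 via (25.715,15.035): [(0, 11.0977) (0, 0) (30, 0) (30, 15.6911)]  |A|=401.8322
6. ⊥bis P2·P5 via (17.17,26.275): [(0, 11.0977) (0, 0) (30, 0) (30, 15.6911)]  |A|=401.8322
7. canonical 4-gon: [(0, 11.0977) (0, 0) (30, 0) (30, 15.6911)]
8. shoelace: 401.8322

Area of P2's cell: 401.8322 (4 vertices)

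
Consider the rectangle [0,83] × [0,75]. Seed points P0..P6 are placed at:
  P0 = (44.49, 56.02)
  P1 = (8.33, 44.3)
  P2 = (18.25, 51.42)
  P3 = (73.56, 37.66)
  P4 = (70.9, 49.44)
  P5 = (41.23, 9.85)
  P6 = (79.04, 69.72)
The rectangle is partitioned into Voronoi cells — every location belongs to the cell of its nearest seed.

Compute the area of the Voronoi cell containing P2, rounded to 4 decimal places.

1. box [0,83]×[0,75]: [(0, 0) (83, 0) (83, 75) (0, 75)]
2. ⊥bis P2·P0 via (31.37,53.72): [(0, 0) (40.7874, 0) (27.6395, 75) (0, 75)]  |A|=2566.0084
3. ⊥bis P2·P1 via (13.29,47.86): [(0, 66.3764) (38.5724, 12.6351) (27.6395, 75) (0, 75)]  |A|=1028.1839
4. ⊥bis P2·P3 via (45.905,44.54): [(0, 66.3764) (38.1234, 13.2607) (38.3224, 14.0609) (27.6395, 75) (0, 75)]  |A|=1027.942
5. ⊥bis P2·P4 via (44.575,50.43): [(0, 66.3764) (38.1234, 13.2607) (38.3224, 14.0609) (27.6395, 75) (0, 75)]  |A|=1027.942
6. ⊥bis P2·P5 via (29.74,30.635): [(0, 66.3764) (26.814, 29.0175) (34.9154, 33.496) (27.6395, 75) (0, 75)]  |A|=935.4947
7. ⊥bis P2·P6 via (48.645,60.57): [(0, 66.3764) (26.814, 29.0175) (34.9154, 33.496) (27.6395, 75) (0, 75)]  |A|=935.4947
8. canonical 5-gon: [(0, 66.3764) (26.814, 29.0175) (34.9154, 33.496) (27.6395, 75) (0, 75)]
9. shoelace: 935.4947

Area of P2's cell: 935.4947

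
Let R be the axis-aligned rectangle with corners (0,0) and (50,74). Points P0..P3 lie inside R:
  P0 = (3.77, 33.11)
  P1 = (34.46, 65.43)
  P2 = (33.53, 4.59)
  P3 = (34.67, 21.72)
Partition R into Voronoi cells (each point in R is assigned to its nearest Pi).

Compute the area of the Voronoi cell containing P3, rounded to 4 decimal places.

1. box [0,50]×[0,74]: [(0, 0) (50, 0) (50, 74) (0, 74)]
2. ⊥bis P3·P0 via (19.22,27.415): [(9.1146, 0) (50, 0) (50, 74) (36.3916, 74)]  |A|=2016.2697
3. ⊥bis P3·P1 via (34.565,43.575): [(25.1601, 43.5298) (9.1146, 0) (50, 0) (50, 43.6492)]  |A|=1431.9882
4. ⊥bis P3·P2 via (34.1,13.155): [(25.1601, 43.5298) (14.4458, 14.463) (50, 12.0969) (50, 43.6492)]  |A|=921.2786
5. canonical 4-gon: [(25.1601, 43.5298) (14.4458, 14.463) (50, 12.0969) (50, 43.6492)]
6. shoelace: 921.2786

Area of P3's cell: 921.2786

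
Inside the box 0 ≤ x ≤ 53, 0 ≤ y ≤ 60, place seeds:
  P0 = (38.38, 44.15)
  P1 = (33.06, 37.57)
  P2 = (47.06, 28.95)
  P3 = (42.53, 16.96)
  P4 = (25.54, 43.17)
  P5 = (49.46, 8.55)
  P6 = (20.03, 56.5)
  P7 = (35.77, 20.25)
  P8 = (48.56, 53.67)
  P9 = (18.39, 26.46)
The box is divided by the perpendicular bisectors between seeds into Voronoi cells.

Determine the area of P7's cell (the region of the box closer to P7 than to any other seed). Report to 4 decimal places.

Area of P7's cell: 366.4003

1. box [0,53]×[0,60]: [(0, 0) (53, 0) (53, 60) (0, 60)]
2. ⊥bis P7·P0 via (37.075,32.2): [(0, 36.2488) (0, 0) (53, 0) (53, 30.4609)]  |A|=1767.8067
3. ⊥bis P7·P1 via (34.415,28.91): [(47.8921, 31.0187) (0, 23.5252) (0, 0) (53, 0) (53, 30.4609)]  |A|=1463.1273
4. ⊥bis P7·P2 via (41.415,24.6): [(37.6979, 29.4237) (0, 23.5252) (0, 0) (53, 0) (53, 9.5661)]  |A|=1296.3436
5. ⊥bis P7·P3 via (39.15,18.605): [(41.815, 24.0809) (37.6979, 29.4237) (0, 23.5252) (0, 0) (30.0952, 0)]  |A|=967.0614
6. ⊥bis P7·P4 via (30.655,31.71): [(41.815, 24.0809) (37.6979, 29.4237) (18.9659, 26.4927) (0, 18.0276) (0, 0) (30.0952, 0)]  |A|=914.9279
7. ⊥bis P7·P5 via (42.615,14.4): [(41.815, 24.0809) (37.6979, 29.4237) (18.9659, 26.4927) (0, 18.0276) (0, 0) (30.0952, 0)]  |A|=914.9279
8. ⊥bis P7·P6 via (27.9,38.375): [(41.815, 24.0809) (37.6979, 29.4237) (18.9659, 26.4927) (0, 18.0276) (0, 0) (30.0952, 0)]  |A|=914.9279
9. ⊥bis P7·P8 via (42.165,36.96): [(41.815, 24.0809) (37.6979, 29.4237) (18.9659, 26.4927) (0, 18.0276) (0, 0) (30.0952, 0)]  |A|=914.9279
10. ⊥bis P7·P9 via (27.08,23.355): [(41.815, 24.0809) (37.6979, 29.4237) (28.748, 28.0233) (18.7351, 0) (30.0952, 0)]  |A|=366.4003
11. canonical 5-gon: [(41.815, 24.0809) (37.6979, 29.4237) (28.748, 28.0233) (18.7351, 0) (30.0952, 0)]
12. shoelace: 366.4003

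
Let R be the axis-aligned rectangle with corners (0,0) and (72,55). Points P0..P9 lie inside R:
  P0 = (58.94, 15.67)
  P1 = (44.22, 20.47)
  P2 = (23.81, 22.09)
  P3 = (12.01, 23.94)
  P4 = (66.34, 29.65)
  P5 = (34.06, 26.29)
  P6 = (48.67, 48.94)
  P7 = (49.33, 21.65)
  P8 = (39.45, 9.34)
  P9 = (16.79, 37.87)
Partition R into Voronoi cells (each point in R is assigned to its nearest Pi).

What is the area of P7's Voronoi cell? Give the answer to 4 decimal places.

1. box [0,72]×[0,55]: [(0, 0) (72, 0) (72, 55) (0, 55)]
2. ⊥bis P7·P0 via (54.135,18.66): [(0, 0) (42.5235, 0) (72, 47.3695) (72, 55) (0, 55)]  |A|=3261.8562
3. ⊥bis P7·P1 via (46.775,21.06): [(49.1712, 10.6831) (72, 47.3695) (72, 55) (38.9376, 55)]  |A|=819.7096
4. ⊥bis P7·P2 via (36.57,21.87): [(49.1712, 10.6831) (72, 47.3695) (72, 55) (38.9376, 55)]  |A|=819.7096
5. ⊥bis P7·P3 via (30.67,22.795): [(49.1712, 10.6831) (72, 47.3695) (72, 55) (38.9376, 55)]  |A|=819.7096
6. ⊥bis P7·P4 via (57.835,25.65): [(49.1712, 10.6831) (58.1147, 25.0554) (44.0314, 55) (38.9376, 55)]  |A|=347.9783
7. ⊥bis P7·P5 via (41.695,23.97): [(44.1996, 32.2126) (49.1712, 10.6831) (58.1147, 25.0554) (48.3401, 45.8386)]  |A|=241.6201
8. ⊥bis P7·P6 via (49,35.295): [(45.1077, 35.2009) (44.1996, 32.2126) (49.1712, 10.6831) (58.1147, 25.0554) (53.2505, 35.3978)]  |A|=198.6277
9. ⊥bis P7·P8 via (44.39,15.495): [(45.1077, 35.2009) (44.1996, 32.2126) (48.895, 11.8793) (49.5756, 11.333) (58.1147, 25.0554) (53.2505, 35.3978)]  |A|=198.2961
10. ⊥bis P7·P9 via (33.06,29.76): [(45.1077, 35.2009) (44.1996, 32.2126) (48.895, 11.8793) (49.5756, 11.333) (58.1147, 25.0554) (53.2505, 35.3978)]  |A|=198.2961
11. canonical 6-gon: [(45.1077, 35.2009) (44.1996, 32.2126) (48.895, 11.8793) (49.5756, 11.333) (58.1147, 25.0554) (53.2505, 35.3978)]
12. shoelace: 198.2961

Area of P7's cell: 198.2961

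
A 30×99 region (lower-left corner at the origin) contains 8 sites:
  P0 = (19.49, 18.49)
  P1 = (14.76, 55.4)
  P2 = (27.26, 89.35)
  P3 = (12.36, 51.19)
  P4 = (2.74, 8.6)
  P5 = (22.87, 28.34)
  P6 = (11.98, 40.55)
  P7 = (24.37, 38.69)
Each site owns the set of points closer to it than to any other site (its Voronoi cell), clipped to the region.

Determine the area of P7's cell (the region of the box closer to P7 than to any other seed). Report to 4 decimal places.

Area of P7's cell: 188.4392

1. box [0,30]×[0,99]: [(0, 0) (30, 0) (30, 99) (0, 99)]
2. ⊥bis P7·P0 via (21.93,28.59): [(0, 33.8879) (30, 26.6404) (30, 99) (0, 99)]  |A|=2062.0747
3. ⊥bis P7·P1 via (19.565,47.045): [(0, 35.7931) (0, 33.8879) (30, 26.6404) (30, 53.0462)]  |A|=424.6641
4. ⊥bis P7·P2 via (25.815,64.02): [(0, 35.7931) (0, 33.8879) (30, 26.6404) (30, 53.0462)]  |A|=424.6641
5. ⊥bis P7·P3 via (18.365,44.94): [(22.0334, 48.4646) (5.4833, 32.5633) (30, 26.6404) (30, 53.0462)]  |A|=349.1182
6. ⊥bis P7·P4 via (13.555,23.645): [(22.0334, 48.4646) (5.4833, 32.5633) (30, 26.6404) (30, 53.0462)]  |A|=349.1182
7. ⊥bis P7·P5 via (23.62,33.515): [(22.0334, 48.4646) (8.7212, 35.6742) (30, 32.5904) (30, 53.0462)]  |A|=238.09
8. ⊥bis P7·P6 via (18.175,39.62): [(22.0334, 48.4646) (19.0762, 45.6233) (17.394, 34.4173) (30, 32.5904) (30, 53.0462)]  |A|=188.4392
9. canonical 5-gon: [(22.0334, 48.4646) (19.0762, 45.6233) (17.394, 34.4173) (30, 32.5904) (30, 53.0462)]
10. shoelace: 188.4392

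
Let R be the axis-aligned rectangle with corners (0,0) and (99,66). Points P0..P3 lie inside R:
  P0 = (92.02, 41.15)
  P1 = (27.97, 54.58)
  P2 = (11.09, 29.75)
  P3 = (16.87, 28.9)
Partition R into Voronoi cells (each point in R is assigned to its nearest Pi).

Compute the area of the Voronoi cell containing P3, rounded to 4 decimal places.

Area of P3's cell: 1623.6737

1. box [0,99]×[0,66]: [(0, 0) (99, 0) (99, 66) (0, 66)]
2. ⊥bis P3·P0 via (54.445,35.025): [(0, 0) (60.1543, 0) (49.3958, 66) (0, 66)]  |A|=3615.1559
3. ⊥bis P3·P1 via (22.42,41.74): [(0, 51.4309) (0, 0) (60.1543, 0) (55.6949, 27.3572)]  |A|=2255.045
4. ⊥bis P3·P2 via (13.98,29.325): [(16.201, 44.4281) (9.6675, 0) (60.1543, 0) (55.6949, 27.3572)]  |A|=1623.6737
5. canonical 4-gon: [(16.201, 44.4281) (9.6675, 0) (60.1543, 0) (55.6949, 27.3572)]
6. shoelace: 1623.6737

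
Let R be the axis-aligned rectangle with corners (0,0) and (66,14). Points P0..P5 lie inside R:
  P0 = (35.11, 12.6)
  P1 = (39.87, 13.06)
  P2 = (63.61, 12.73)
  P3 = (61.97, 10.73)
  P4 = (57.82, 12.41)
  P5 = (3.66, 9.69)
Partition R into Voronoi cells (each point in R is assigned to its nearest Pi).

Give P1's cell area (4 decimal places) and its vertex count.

Area of P1's cell: 148.1749 (4 vertices)

1. box [0,66]×[0,14]: [(0, 0) (66, 0) (66, 14) (0, 14)]
2. ⊥bis P1·P0 via (37.49,12.83): [(38.7299, 0) (66, 0) (66, 14) (37.3769, 14)]  |A|=391.2524
3. ⊥bis P1·P2 via (51.74,12.895): [(38.7299, 0) (51.5608, 0) (51.7554, 14) (37.3769, 14)]  |A|=190.4651
4. ⊥bis P1·P3 via (50.92,11.895): [(38.7299, 0) (49.6659, 0) (51.1419, 14) (37.3769, 14)]  |A|=172.9072
5. ⊥bis P1·P4 via (48.845,12.735): [(38.7299, 0) (48.3838, 0) (48.8908, 14) (37.3769, 14)]  |A|=148.1749
6. ⊥bis P1·P5 via (21.765,11.375): [(38.7299, 0) (48.3838, 0) (48.8908, 14) (37.3769, 14)]  |A|=148.1749
7. canonical 4-gon: [(38.7299, 0) (48.3838, 0) (48.8908, 14) (37.3769, 14)]
8. shoelace: 148.1749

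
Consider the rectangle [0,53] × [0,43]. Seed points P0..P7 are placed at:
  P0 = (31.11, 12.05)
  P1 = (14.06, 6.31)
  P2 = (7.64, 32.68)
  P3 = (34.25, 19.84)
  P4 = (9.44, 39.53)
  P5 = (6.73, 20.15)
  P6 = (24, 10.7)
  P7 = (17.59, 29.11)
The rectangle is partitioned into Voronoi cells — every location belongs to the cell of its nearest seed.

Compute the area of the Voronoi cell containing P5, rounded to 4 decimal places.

Area of P5's cell: 217.3840

1. box [0,53]×[0,43]: [(0, 0) (53, 0) (53, 43) (0, 43)]
2. ⊥bis P5·P0 via (18.92,16.1): [(0, 0) (13.5709, 0) (27.8572, 43) (0, 43)]  |A|=890.706
3. ⊥bis P5·P1 via (10.395,13.23): [(0, 7.7246) (19.5833, 18.0963) (27.8572, 43) (0, 43)]  |A|=692.2779
4. ⊥bis P5·P2 via (7.185,26.415): [(0, 26.9368) (0, 7.7246) (19.5833, 18.0963) (21.9898, 25.3398)]  |A|=269.6823
5. ⊥bis P5·P3 via (20.49,19.995): [(20.5514, 25.4443) (0, 26.9368) (0, 7.7246) (19.5833, 18.0963) (20.4997, 20.8547)]  |A|=266.3786
6. ⊥bis P5·P4 via (8.085,29.84): [(20.5514, 25.4443) (0, 26.9368) (0, 7.7246) (19.5833, 18.0963) (20.4997, 20.8547)]  |A|=266.3786
7. ⊥bis P5·P6 via (15.365,15.425): [(20.5452, 24.8918) (20.5514, 25.4443) (0, 26.9368) (0, 7.7246) (15.7019, 16.0407)]  |A|=252.3922
8. ⊥bis P5·P7 via (12.16,24.63): [(17.1154, 18.6238) (10.9105, 26.1444) (0, 26.9368) (0, 7.7246) (15.7019, 16.0407)]  |A|=217.384
9. canonical 5-gon: [(17.1154, 18.6238) (10.9105, 26.1444) (0, 26.9368) (0, 7.7246) (15.7019, 16.0407)]
10. shoelace: 217.384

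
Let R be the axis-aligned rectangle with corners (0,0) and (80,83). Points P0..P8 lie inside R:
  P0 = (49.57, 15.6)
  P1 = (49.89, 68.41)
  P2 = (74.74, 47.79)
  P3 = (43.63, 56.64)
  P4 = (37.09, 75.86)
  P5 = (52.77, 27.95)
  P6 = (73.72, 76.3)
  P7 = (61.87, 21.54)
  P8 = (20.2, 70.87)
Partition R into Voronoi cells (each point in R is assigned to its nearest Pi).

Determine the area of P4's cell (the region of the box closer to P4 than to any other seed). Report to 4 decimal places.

Area of P4's cell: 293.4314

1. box [0,80]×[0,83]: [(0, 0) (80, 0) (80, 83) (0, 83)]
2. ⊥bis P4·P0 via (43.33,45.73): [(0, 36.7562) (80, 53.3245) (80, 83) (0, 83)]  |A|=3036.7721
3. ⊥bis P4·P1 via (43.49,72.135): [(0, 36.7562) (26.037, 42.1486) (49.8138, 83) (0, 83)]  |A|=1619.5053
4. ⊥bis P4·P2 via (55.915,61.825): [(0, 36.7562) (26.037, 42.1486) (49.8138, 83) (0, 83)]  |A|=1619.5053
5. ⊥bis P4·P3 via (40.36,66.25): [(0, 52.5167) (39.9918, 66.1247) (49.8138, 83) (0, 83)]  |A|=1029.8525
6. ⊥bis P4·P5 via (44.93,51.905): [(0, 52.5167) (39.9918, 66.1247) (49.8138, 83) (0, 83)]  |A|=1029.8525
7. ⊥bis P4·P6 via (55.405,76.08): [(0, 52.5167) (39.9918, 66.1247) (49.8138, 83) (0, 83)]  |A|=1029.8525
8. ⊥bis P4·P7 via (49.48,48.7): [(0, 52.5167) (39.9918, 66.1247) (49.8138, 83) (0, 83)]  |A|=1029.8525
9. ⊥bis P4·P8 via (28.645,73.365): [(31.6252, 63.2778) (39.9918, 66.1247) (49.8138, 83) (25.7984, 83)]  |A|=293.4314
10. canonical 4-gon: [(31.6252, 63.2778) (39.9918, 66.1247) (49.8138, 83) (25.7984, 83)]
11. shoelace: 293.4314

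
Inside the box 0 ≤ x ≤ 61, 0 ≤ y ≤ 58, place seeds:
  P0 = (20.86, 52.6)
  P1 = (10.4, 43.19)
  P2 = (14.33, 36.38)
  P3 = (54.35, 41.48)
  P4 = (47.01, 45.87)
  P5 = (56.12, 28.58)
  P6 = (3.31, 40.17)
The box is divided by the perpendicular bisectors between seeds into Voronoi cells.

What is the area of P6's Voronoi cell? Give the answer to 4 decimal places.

Area of P6's cell: 193.8951

1. box [0,61]×[0,58]: [(0, 0) (61, 0) (61, 58) (0, 58)]
2. ⊥bis P6·P0 via (12.085,46.385): [(0, 0) (44.9377, 0) (3.8585, 58) (0, 58)]  |A|=1415.0919
3. ⊥bis P6·P1 via (6.855,41.68): [(0, 57.7734) (0, 0) (24.6087, 0)]  |A|=710.8631
4. ⊥bis P6·P2 via (8.82,38.275): [(8.5901, 37.6065) (0, 57.7734) (0, 12.6295)]  |A|=193.8951
5. ⊥bis P6·P3 via (28.83,40.825): [(8.5901, 37.6065) (0, 57.7734) (0, 12.6295)]  |A|=193.8951
6. ⊥bis P6·P4 via (25.16,43.02): [(8.5901, 37.6065) (0, 57.7734) (0, 12.6295)]  |A|=193.8951
7. ⊥bis P6·P5 via (29.715,34.375): [(8.5901, 37.6065) (0, 57.7734) (0, 12.6295)]  |A|=193.8951
8. canonical 3-gon: [(8.5901, 37.6065) (0, 57.7734) (0, 12.6295)]
9. shoelace: 193.8951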